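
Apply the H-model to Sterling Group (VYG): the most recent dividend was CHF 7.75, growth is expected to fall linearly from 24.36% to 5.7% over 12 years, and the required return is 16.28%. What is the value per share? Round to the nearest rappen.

CHF 159.44

H-model: P₀ = D₀[(1+g_L) + H(g_S−g_L)]/(r−g_L), with H = 12/2 = 6.
P₀ = 7.75 × [(1+0.057) + 6×(0.2436−0.057)] / (0.1628−0.057)
   = 7.75 × 2.1766 / 0.1058 = 159.4390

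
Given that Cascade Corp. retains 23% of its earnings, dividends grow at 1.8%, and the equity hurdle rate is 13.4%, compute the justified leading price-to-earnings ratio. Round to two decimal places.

6.64

Payout ratio b = 1 − 0.23 = 0.77.
Justified leading P/E = b/(r−g) = 0.77/(0.134−0.018) = 6.6379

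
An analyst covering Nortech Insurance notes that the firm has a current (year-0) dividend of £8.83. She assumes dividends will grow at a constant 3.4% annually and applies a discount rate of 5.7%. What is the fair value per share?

£396.97

Gordon growth model: P₀ = D₁/(r − g). D₁ = 8.83 × (1 + 0.034) = 9.1302.
P₀ = 9.1302 / (0.057 − 0.034) = 9.1302 / 0.023 = 396.9661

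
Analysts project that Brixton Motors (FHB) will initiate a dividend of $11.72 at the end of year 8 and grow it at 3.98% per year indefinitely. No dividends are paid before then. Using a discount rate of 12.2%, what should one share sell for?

$63.70

Deferred-dividend DDM. At t=7 the remaining stream is a growing perpetuity with first payment D_8 = 11.72.
V_7 = D_8/(r−g) = 11.72/(0.122−0.0398) = 142.5791
P₀ = V_7/(1+r)^7 = 142.5791/(1+0.122)^7 = 63.6951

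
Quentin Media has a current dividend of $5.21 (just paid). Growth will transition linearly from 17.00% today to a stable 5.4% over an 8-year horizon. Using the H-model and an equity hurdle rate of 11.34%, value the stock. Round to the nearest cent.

$133.14

H-model: P₀ = D₀[(1+g_L) + H(g_S−g_L)]/(r−g_L), with H = 8/2 = 4.
P₀ = 5.21 × [(1+0.054) + 4×(0.17−0.054)] / (0.1134−0.054)
   = 5.21 × 1.5180 / 0.0594 = 133.1444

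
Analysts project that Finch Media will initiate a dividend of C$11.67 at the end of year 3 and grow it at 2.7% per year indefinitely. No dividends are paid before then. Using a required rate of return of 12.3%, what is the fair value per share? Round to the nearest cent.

Deferred-dividend DDM. At t=2 the remaining stream is a growing perpetuity with first payment D_3 = 11.67.
V_2 = D_3/(r−g) = 11.67/(0.123−0.027) = 121.5625
P₀ = V_2/(1+r)^2 = 121.5625/(1+0.123)^2 = 96.3918

C$96.39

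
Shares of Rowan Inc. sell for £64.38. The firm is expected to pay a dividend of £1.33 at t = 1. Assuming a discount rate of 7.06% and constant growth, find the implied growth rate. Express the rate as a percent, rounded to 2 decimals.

From P₀ = D₁/(r − g), the implied growth is g = r − D₁/P₀.
g = 0.0706 − 1.33/64.38 = 0.0706 − 0.02066 = 0.04994

4.99%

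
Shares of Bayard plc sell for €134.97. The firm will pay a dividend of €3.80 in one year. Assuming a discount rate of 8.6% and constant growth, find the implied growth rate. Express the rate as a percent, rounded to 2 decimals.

From P₀ = D₁/(r − g), the implied growth is g = r − D₁/P₀.
g = 0.086 − 3.80/134.97 = 0.086 − 0.02815 = 0.05785

5.78%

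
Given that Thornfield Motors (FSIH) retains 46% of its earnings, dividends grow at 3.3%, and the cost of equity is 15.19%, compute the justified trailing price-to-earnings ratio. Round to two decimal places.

Payout ratio b = 1 − 0.46 = 0.54.
Justified trailing P/E = b(1+g)/(r−g) = 0.54×(1+0.033)/(0.1519−0.033) = 4.6915

4.69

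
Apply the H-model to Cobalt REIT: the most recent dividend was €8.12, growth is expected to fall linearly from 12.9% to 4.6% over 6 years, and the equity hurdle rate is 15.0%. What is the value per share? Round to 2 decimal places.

€101.11

H-model: P₀ = D₀[(1+g_L) + H(g_S−g_L)]/(r−g_L), with H = 6/2 = 3.
P₀ = 8.12 × [(1+0.046) + 3×(0.129−0.046)] / (0.15−0.046)
   = 8.12 × 1.2950 / 0.104 = 101.1096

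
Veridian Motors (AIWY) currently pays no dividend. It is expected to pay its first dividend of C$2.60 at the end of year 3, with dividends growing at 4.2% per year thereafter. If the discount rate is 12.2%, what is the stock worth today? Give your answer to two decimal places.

Deferred-dividend DDM. At t=2 the remaining stream is a growing perpetuity with first payment D_3 = 2.60.
V_2 = D_3/(r−g) = 2.60/(0.122−0.042) = 32.5000
P₀ = V_2/(1+r)^2 = 32.5000/(1+0.122)^2 = 25.8165

C$25.82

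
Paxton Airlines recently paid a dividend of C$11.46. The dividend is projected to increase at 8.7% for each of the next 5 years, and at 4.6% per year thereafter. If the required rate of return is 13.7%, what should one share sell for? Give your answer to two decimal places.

Two-stage DDM. Project D₁…D_5 at 0.087, terminal growth 0.046, discount at r = 0.137.
D_1 = 12.4570
D_2 = 13.5408
D_3 = 14.7188
D_4 = 15.9994
D_5 = 17.3913
Terminal value at t=5: TV = D_6/(r−g) = 18.1913/(0.137−0.046) = 199.9045
P₀ = 12.4570/(1+0.137)^1 + 13.5408/(1+0.137)^2 + 14.7188/(1+0.137)^3 + 15.9994/(1+0.137)^4 + 17.3913/(1+0.137)^5 + 199.9045/(1+0.137)^5 = 155.3706

C$155.37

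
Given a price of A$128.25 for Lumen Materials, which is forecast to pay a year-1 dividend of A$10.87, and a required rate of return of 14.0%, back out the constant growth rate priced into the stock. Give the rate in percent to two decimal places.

From P₀ = D₁/(r − g), the implied growth is g = r − D₁/P₀.
g = 0.14 − 10.87/128.25 = 0.14 − 0.08476 = 0.05524

5.52%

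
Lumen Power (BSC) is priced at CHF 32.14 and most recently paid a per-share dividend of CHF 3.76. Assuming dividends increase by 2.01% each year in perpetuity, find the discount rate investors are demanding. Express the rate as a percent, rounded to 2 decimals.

13.94%

Rearranging the constant-growth DDM: r = D₁/P₀ + g.
D₁ = 3.76 × (1 + 0.0201) = 3.8356.
r = 3.8356 / 32.14 + 0.0201 = 0.11934 + 0.0201 = 0.13944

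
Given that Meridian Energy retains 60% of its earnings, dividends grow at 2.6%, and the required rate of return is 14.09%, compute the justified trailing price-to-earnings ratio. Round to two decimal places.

Payout ratio b = 1 − 0.60 = 0.40.
Justified trailing P/E = b(1+g)/(r−g) = 0.40×(1+0.026)/(0.1409−0.026) = 3.5718

3.57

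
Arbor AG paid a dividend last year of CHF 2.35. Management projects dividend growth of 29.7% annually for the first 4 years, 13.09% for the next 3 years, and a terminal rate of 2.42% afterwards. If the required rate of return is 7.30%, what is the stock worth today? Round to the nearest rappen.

Three-stage DDM. Project D₁…D_7; terminal Gordon value at t=7 with g = 0.0242; discount at r = 0.073.
D_1 = 3.0480
D_2 = 3.9532
D_3 = 5.1273
D_4 = 6.6501
D_5 = 7.5206
D_6 = 8.5050
D_7 = 9.6183
TV_7 = 9.8511/(0.073−0.0242) = 201.8670
P₀ = Σ Dₜ/(1+r)ᵗ + TV_7/(1+r)^7 = 155.4482

CHF 155.45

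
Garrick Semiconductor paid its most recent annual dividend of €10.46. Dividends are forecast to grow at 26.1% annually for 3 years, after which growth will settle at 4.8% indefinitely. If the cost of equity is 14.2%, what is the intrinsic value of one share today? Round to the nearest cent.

€195.39

Two-stage DDM. Project D₁…D_3 at 0.261, terminal growth 0.048, discount at r = 0.142.
D_1 = 13.1901
D_2 = 16.6327
D_3 = 20.9738
Terminal value at t=3: TV = D_4/(r−g) = 21.9805/(0.142−0.048) = 233.8355
P₀ = 13.1901/(1+0.142)^1 + 16.6327/(1+0.142)^2 + 20.9738/(1+0.142)^3 + 233.8355/(1+0.142)^3 = 195.3904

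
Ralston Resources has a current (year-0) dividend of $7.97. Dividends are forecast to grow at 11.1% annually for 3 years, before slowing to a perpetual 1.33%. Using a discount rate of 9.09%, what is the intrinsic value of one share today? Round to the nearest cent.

Two-stage DDM. Project D₁…D_3 at 0.111, terminal growth 0.0133, discount at r = 0.0909.
D_1 = 8.8547
D_2 = 9.8375
D_3 = 10.9295
Terminal value at t=3: TV = D_4/(r−g) = 11.0749/(0.0909−0.0133) = 142.7174
P₀ = 8.8547/(1+0.0909)^1 + 9.8375/(1+0.0909)^2 + 10.9295/(1+0.0909)^3 + 142.7174/(1+0.0909)^3 = 134.7334

$134.73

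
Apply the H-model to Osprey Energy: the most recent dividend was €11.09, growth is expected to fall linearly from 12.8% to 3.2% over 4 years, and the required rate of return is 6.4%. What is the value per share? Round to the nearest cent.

H-model: P₀ = D₀[(1+g_L) + H(g_S−g_L)]/(r−g_L), with H = 4/2 = 2.
P₀ = 11.09 × [(1+0.032) + 2×(0.128−0.032)] / (0.064−0.032)
   = 11.09 × 1.2240 / 0.032 = 424.1925

€424.19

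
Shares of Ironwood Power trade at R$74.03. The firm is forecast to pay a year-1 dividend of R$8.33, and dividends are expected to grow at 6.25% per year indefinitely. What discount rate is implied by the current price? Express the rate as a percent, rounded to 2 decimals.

17.50%

Rearranging the constant-growth DDM: r = D₁/P₀ + g.
r = 8.3300 / 74.03 + 0.0625 = 0.11252 + 0.0625 = 0.17502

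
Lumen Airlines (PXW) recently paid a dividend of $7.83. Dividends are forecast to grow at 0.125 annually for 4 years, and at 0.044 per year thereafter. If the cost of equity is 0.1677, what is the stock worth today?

$85.49

Two-stage DDM. Project D₁…D_4 at 0.125, terminal growth 0.044, discount at r = 0.1677.
D_1 = 8.8087
D_2 = 9.9098
D_3 = 11.1486
D_4 = 12.5421
Terminal value at t=4: TV = D_5/(r−g) = 13.0940/(0.1677−0.044) = 105.8529
P₀ = 8.8087/(1+0.1677)^1 + 9.9098/(1+0.1677)^2 + 11.1486/(1+0.1677)^3 + 12.5421/(1+0.1677)^4 + 105.8529/(1+0.1677)^4 = 85.4943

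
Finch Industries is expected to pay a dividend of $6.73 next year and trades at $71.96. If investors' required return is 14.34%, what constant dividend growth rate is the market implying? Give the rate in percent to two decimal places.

From P₀ = D₁/(r − g), the implied growth is g = r − D₁/P₀.
g = 0.1434 − 6.73/71.96 = 0.1434 − 0.09352 = 0.04988

4.99%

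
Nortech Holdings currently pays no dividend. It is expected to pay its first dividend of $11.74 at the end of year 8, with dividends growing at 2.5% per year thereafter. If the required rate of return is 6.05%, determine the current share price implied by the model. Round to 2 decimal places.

$219.21

Deferred-dividend DDM. At t=7 the remaining stream is a growing perpetuity with first payment D_8 = 11.74.
V_7 = D_8/(r−g) = 11.74/(0.0605−0.025) = 330.7042
P₀ = V_7/(1+r)^7 = 330.7042/(1+0.0605)^7 = 219.2124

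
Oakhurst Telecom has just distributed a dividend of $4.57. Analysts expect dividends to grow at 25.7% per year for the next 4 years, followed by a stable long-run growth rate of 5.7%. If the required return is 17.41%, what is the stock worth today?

$75.94

Two-stage DDM. Project D₁…D_4 at 0.257, terminal growth 0.057, discount at r = 0.1741.
D_1 = 5.7445
D_2 = 7.2208
D_3 = 9.0766
D_4 = 11.4093
Terminal value at t=4: TV = D_5/(r−g) = 12.0596/(0.1741−0.057) = 102.9853
P₀ = 5.7445/(1+0.1741)^1 + 7.2208/(1+0.1741)^2 + 9.0766/(1+0.1741)^3 + 11.4093/(1+0.1741)^4 + 102.9853/(1+0.1741)^4 = 75.9372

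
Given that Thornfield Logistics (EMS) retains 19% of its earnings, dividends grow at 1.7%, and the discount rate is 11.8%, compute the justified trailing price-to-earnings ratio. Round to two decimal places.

Payout ratio b = 1 − 0.19 = 0.81.
Justified trailing P/E = b(1+g)/(r−g) = 0.81×(1+0.017)/(0.118−0.017) = 8.1561

8.16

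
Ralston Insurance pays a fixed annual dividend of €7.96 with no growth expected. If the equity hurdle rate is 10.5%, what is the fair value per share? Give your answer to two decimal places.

€75.81

Zero-growth DDM (perpetuity): P₀ = D/r = 7.96 / 0.105 = 75.8095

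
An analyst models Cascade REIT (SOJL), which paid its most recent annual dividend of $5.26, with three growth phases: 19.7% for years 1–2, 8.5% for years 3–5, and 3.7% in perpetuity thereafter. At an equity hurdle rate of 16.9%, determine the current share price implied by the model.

$59.82

Three-stage DDM. Project D₁…D_5; terminal Gordon value at t=5 with g = 0.037; discount at r = 0.169.
D_1 = 6.2962
D_2 = 7.5366
D_3 = 8.1772
D_4 = 8.8722
D_5 = 9.6264
TV_5 = 9.9826/(0.169−0.037) = 75.6255
P₀ = Σ Dₜ/(1+r)ᵗ + TV_5/(1+r)^5 = 59.8215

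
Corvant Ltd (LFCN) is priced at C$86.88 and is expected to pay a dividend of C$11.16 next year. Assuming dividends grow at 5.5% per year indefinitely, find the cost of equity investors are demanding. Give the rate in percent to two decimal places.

Rearranging the constant-growth DDM: r = D₁/P₀ + g.
r = 11.1600 / 86.88 + 0.055 = 0.12845 + 0.055 = 0.18345

18.35%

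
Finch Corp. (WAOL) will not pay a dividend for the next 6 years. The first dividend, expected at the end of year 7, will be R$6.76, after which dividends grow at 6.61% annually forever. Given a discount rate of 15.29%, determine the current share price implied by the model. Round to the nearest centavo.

Deferred-dividend DDM. At t=6 the remaining stream is a growing perpetuity with first payment D_7 = 6.76.
V_6 = D_7/(r−g) = 6.76/(0.1529−0.0661) = 77.8802
P₀ = V_6/(1+r)^6 = 77.8802/(1+0.1529)^6 = 33.1648

R$33.16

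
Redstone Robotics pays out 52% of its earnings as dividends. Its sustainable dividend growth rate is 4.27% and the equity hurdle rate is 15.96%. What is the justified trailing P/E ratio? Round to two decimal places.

4.64

Justified trailing P/E = b(1+g)/(r−g) = 0.52×(1+0.0427)/(0.1596−0.0427) = 4.6382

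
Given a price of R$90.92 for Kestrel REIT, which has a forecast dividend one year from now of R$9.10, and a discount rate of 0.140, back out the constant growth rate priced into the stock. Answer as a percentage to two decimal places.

From P₀ = D₁/(r − g), the implied growth is g = r − D₁/P₀.
g = 0.14 − 9.10/90.92 = 0.14 − 0.10009 = 0.03991

3.99%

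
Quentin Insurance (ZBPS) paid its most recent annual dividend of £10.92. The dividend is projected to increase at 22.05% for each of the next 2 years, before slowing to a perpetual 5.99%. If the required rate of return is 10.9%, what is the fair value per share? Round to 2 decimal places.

Two-stage DDM. Project D₁…D_2 at 0.2205, terminal growth 0.0599, discount at r = 0.109.
D_1 = 13.3279
D_2 = 16.2667
Terminal value at t=2: TV = D_3/(r−g) = 17.2410/(0.109−0.0599) = 351.1411
P₀ = 13.3279/(1+0.109)^1 + 16.2667/(1+0.109)^2 + 351.1411/(1+0.109)^2 = 310.7523

£310.75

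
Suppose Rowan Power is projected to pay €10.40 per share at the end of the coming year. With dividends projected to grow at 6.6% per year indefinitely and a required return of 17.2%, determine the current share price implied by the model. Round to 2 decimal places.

Gordon growth model: P₀ = D₁/(r − g), with D₁ = 10.40 given directly.
P₀ = 10.4000 / (0.172 − 0.066) = 10.4000 / 0.106 = 98.1132

€98.11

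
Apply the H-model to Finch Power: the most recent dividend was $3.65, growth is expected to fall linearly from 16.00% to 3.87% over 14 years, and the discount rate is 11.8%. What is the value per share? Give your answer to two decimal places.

$86.89

H-model: P₀ = D₀[(1+g_L) + H(g_S−g_L)]/(r−g_L), with H = 14/2 = 7.
P₀ = 3.65 × [(1+0.0387) + 7×(0.16−0.0387)] / (0.118−0.0387)
   = 3.65 × 1.8878 / 0.0793 = 86.8912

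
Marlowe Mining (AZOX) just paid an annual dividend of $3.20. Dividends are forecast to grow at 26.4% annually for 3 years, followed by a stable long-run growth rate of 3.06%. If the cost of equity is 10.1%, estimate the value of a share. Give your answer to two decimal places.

Two-stage DDM. Project D₁…D_3 at 0.264, terminal growth 0.0306, discount at r = 0.101.
D_1 = 4.0448
D_2 = 5.1126
D_3 = 6.4624
Terminal value at t=3: TV = D_4/(r−g) = 6.6601/(0.101−0.0306) = 94.6038
P₀ = 4.0448/(1+0.101)^1 + 5.1126/(1+0.101)^2 + 6.4624/(1+0.101)^3 + 94.6038/(1+0.101)^3 = 83.6172

$83.62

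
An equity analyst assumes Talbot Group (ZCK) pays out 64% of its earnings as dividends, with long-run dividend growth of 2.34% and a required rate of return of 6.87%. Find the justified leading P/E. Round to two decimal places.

Justified leading P/E = b/(r−g) = 0.64/(0.0687−0.0234) = 14.1280

14.13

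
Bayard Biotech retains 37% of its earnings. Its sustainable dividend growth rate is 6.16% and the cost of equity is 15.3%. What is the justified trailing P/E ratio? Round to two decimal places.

7.32

Payout ratio b = 1 − 0.37 = 0.63.
Justified trailing P/E = b(1+g)/(r−g) = 0.63×(1+0.0616)/(0.153−0.0616) = 7.3174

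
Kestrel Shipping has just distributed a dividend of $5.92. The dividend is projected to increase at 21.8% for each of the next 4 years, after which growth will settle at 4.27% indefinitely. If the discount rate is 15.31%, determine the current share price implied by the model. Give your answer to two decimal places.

$96.81

Two-stage DDM. Project D₁…D_4 at 0.218, terminal growth 0.0427, discount at r = 0.1531.
D_1 = 7.2106
D_2 = 8.7825
D_3 = 10.6970
D_4 = 13.0290
Terminal value at t=4: TV = D_5/(r−g) = 13.5853/(0.1531−0.0427) = 123.0555
P₀ = 7.2106/(1+0.1531)^1 + 8.7825/(1+0.1531)^2 + 10.6970/(1+0.1531)^3 + 13.0290/(1+0.1531)^4 + 123.0555/(1+0.1531)^4 = 96.8087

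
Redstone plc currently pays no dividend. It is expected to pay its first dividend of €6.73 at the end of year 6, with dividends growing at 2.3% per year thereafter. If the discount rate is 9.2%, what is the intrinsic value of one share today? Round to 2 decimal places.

€62.81

Deferred-dividend DDM. At t=5 the remaining stream is a growing perpetuity with first payment D_6 = 6.73.
V_5 = D_6/(r−g) = 6.73/(0.092−0.023) = 97.5362
P₀ = V_5/(1+r)^5 = 97.5362/(1+0.092)^5 = 62.8135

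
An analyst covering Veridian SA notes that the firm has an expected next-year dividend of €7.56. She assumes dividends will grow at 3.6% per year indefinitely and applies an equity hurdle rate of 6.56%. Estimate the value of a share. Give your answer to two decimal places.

€255.41

Gordon growth model: P₀ = D₁/(r − g), with D₁ = 7.56 given directly.
P₀ = 7.5600 / (0.0656 − 0.036) = 7.5600 / 0.0296 = 255.4054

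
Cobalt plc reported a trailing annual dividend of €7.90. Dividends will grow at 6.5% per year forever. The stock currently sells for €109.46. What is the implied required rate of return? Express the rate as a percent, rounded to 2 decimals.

14.19%

Rearranging the constant-growth DDM: r = D₁/P₀ + g.
D₁ = 7.90 × (1 + 0.065) = 8.4135.
r = 8.4135 / 109.46 + 0.065 = 0.07686 + 0.065 = 0.14186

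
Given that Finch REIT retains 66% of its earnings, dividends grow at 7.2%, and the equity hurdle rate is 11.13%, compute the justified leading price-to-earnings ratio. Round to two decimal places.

Payout ratio b = 1 − 0.66 = 0.34.
Justified leading P/E = b/(r−g) = 0.34/(0.1113−0.072) = 8.6514

8.65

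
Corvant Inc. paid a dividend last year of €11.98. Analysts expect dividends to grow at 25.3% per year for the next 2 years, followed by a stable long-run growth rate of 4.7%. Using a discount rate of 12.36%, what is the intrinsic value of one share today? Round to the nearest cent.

€231.89

Two-stage DDM. Project D₁…D_2 at 0.253, terminal growth 0.047, discount at r = 0.1236.
D_1 = 15.0109
D_2 = 18.8087
Terminal value at t=2: TV = D_3/(r−g) = 19.6927/(0.1236−0.047) = 257.0851
P₀ = 15.0109/(1+0.1236)^1 + 18.8087/(1+0.1236)^2 + 257.0851/(1+0.1236)^2 = 231.8934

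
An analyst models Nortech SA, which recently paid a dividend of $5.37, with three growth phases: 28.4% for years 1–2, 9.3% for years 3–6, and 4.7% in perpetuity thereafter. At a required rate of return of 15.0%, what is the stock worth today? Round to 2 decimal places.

$91.84

Three-stage DDM. Project D₁…D_6; terminal Gordon value at t=6 with g = 0.047; discount at r = 0.15.
D_1 = 6.8951
D_2 = 8.8533
D_3 = 9.6766
D_4 = 10.5766
D_5 = 11.5602
D_6 = 12.6353
TV_6 = 13.2291/(0.15−0.047) = 128.4383
P₀ = Σ Dₜ/(1+r)ᵗ + TV_6/(1+r)^6 = 91.8373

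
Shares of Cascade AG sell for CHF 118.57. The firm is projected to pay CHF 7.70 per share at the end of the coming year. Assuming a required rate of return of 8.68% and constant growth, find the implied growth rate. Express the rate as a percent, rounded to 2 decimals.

From P₀ = D₁/(r − g), the implied growth is g = r − D₁/P₀.
g = 0.0868 − 7.70/118.57 = 0.0868 − 0.06494 = 0.02186

2.19%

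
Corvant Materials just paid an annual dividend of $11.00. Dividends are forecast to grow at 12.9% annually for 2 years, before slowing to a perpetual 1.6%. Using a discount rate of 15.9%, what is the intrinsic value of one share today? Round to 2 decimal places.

Two-stage DDM. Project D₁…D_2 at 0.129, terminal growth 0.016, discount at r = 0.159.
D_1 = 12.4190
D_2 = 14.0211
Terminal value at t=2: TV = D_3/(r−g) = 14.2454/(0.159−0.016) = 99.6181
P₀ = 12.4190/(1+0.159)^1 + 14.0211/(1+0.159)^2 + 99.6181/(1+0.159)^2 = 95.3135

$95.31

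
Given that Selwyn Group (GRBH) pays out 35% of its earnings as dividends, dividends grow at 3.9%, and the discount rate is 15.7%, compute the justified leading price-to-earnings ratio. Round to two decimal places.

2.97

Justified leading P/E = b/(r−g) = 0.35/(0.157−0.039) = 2.9661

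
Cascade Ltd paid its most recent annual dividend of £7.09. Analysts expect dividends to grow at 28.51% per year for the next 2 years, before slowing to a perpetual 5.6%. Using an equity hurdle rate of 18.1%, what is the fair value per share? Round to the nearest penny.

Two-stage DDM. Project D₁…D_2 at 0.2851, terminal growth 0.056, discount at r = 0.181.
D_1 = 9.1114
D_2 = 11.7090
Terminal value at t=2: TV = D_3/(r−g) = 12.3647/(0.181−0.056) = 98.9177
P₀ = 9.1114/(1+0.181)^1 + 11.7090/(1+0.181)^2 + 98.9177/(1+0.181)^2 = 87.0308

£87.03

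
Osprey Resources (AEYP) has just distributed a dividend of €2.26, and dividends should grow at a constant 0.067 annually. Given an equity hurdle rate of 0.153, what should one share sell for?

€28.04

Gordon growth model: P₀ = D₁/(r − g). D₁ = 2.26 × (1 + 0.067) = 2.4114.
P₀ = 2.4114 / (0.153 − 0.067) = 2.4114 / 0.086 = 28.0398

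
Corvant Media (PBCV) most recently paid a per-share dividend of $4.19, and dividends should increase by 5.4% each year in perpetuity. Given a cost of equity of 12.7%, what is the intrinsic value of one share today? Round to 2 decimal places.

Gordon growth model: P₀ = D₁/(r − g). D₁ = 4.19 × (1 + 0.054) = 4.4163.
P₀ = 4.4163 / (0.127 − 0.054) = 4.4163 / 0.073 = 60.4967

$60.50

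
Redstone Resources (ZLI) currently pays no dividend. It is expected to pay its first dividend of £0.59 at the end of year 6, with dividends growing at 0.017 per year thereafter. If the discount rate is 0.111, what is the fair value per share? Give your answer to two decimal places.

£3.71

Deferred-dividend DDM. At t=5 the remaining stream is a growing perpetuity with first payment D_6 = 0.59.
V_5 = D_6/(r−g) = 0.59/(0.111−0.017) = 6.2766
P₀ = V_5/(1+r)^5 = 6.2766/(1+0.111)^5 = 3.7081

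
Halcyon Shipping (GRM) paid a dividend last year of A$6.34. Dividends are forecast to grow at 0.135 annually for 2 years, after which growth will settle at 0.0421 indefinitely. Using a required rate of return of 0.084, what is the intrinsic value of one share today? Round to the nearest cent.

Two-stage DDM. Project D₁…D_2 at 0.135, terminal growth 0.0421, discount at r = 0.084.
D_1 = 7.1959
D_2 = 8.1673
Terminal value at t=2: TV = D_3/(r−g) = 8.5112/(0.084−0.0421) = 203.1311
P₀ = 7.1959/(1+0.084)^1 + 8.1673/(1+0.084)^2 + 203.1311/(1+0.084)^2 = 186.4582

A$186.46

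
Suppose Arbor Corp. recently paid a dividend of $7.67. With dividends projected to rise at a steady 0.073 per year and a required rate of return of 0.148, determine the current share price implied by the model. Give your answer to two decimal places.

$109.73

Gordon growth model: P₀ = D₁/(r − g). D₁ = 7.67 × (1 + 0.073) = 8.2299.
P₀ = 8.2299 / (0.148 − 0.073) = 8.2299 / 0.075 = 109.7321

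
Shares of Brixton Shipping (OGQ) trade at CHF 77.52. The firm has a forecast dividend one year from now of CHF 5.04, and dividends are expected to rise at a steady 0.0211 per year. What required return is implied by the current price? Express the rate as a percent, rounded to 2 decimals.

8.61%

Rearranging the constant-growth DDM: r = D₁/P₀ + g.
r = 5.0400 / 77.52 + 0.0211 = 0.06502 + 0.0211 = 0.08612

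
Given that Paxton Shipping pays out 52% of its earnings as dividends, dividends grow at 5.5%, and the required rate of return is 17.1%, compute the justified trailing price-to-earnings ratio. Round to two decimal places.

Justified trailing P/E = b(1+g)/(r−g) = 0.52×(1+0.055)/(0.171−0.055) = 4.7293

4.73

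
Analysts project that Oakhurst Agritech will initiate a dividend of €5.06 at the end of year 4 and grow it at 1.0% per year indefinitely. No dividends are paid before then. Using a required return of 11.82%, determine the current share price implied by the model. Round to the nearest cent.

€33.45

Deferred-dividend DDM. At t=3 the remaining stream is a growing perpetuity with first payment D_4 = 5.06.
V_3 = D_4/(r−g) = 5.06/(0.1182−0.01) = 46.7652
P₀ = V_3/(1+r)^3 = 46.7652/(1+0.1182)^3 = 33.4476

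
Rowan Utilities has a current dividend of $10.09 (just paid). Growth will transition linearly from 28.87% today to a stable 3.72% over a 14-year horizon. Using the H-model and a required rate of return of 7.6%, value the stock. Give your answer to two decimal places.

H-model: P₀ = D₀[(1+g_L) + H(g_S−g_L)]/(r−g_L), with H = 14/2 = 7.
P₀ = 10.09 × [(1+0.0372) + 7×(0.2887−0.0372)] / (0.076−0.0372)
   = 10.09 × 2.7977 / 0.0388 = 727.5462

$727.55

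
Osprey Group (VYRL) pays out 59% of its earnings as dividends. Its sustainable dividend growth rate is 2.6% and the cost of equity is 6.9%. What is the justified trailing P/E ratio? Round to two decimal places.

14.08

Justified trailing P/E = b(1+g)/(r−g) = 0.59×(1+0.026)/(0.069−0.026) = 14.0777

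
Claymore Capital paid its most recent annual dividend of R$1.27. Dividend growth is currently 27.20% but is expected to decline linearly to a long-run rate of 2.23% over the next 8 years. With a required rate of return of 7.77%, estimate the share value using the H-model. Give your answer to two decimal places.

H-model: P₀ = D₀[(1+g_L) + H(g_S−g_L)]/(r−g_L), with H = 8/2 = 4.
P₀ = 1.27 × [(1+0.0223) + 4×(0.272−0.0223)] / (0.0777−0.0223)
   = 1.27 × 2.0211 / 0.0554 = 46.3321

R$46.33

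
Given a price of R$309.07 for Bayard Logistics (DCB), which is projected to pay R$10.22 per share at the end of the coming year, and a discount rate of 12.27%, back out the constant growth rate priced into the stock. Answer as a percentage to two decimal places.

From P₀ = D₁/(r − g), the implied growth is g = r − D₁/P₀.
g = 0.1227 − 10.22/309.07 = 0.1227 − 0.03307 = 0.08963

8.96%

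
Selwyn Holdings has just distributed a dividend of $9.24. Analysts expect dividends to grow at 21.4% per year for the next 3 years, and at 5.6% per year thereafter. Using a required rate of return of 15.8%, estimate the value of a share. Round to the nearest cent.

$140.71

Two-stage DDM. Project D₁…D_3 at 0.214, terminal growth 0.056, discount at r = 0.158.
D_1 = 11.2174
D_2 = 13.6179
D_3 = 16.5321
Terminal value at t=3: TV = D_4/(r−g) = 17.4579/(0.158−0.056) = 171.1559
P₀ = 11.2174/(1+0.158)^1 + 13.6179/(1+0.158)^2 + 16.5321/(1+0.158)^3 + 171.1559/(1+0.158)^3 = 140.7100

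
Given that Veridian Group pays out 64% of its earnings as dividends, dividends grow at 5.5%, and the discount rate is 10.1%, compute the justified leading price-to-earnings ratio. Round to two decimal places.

13.91

Justified leading P/E = b/(r−g) = 0.64/(0.101−0.055) = 13.9130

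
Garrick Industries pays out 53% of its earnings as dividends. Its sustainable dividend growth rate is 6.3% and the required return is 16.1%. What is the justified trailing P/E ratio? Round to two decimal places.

Justified trailing P/E = b(1+g)/(r−g) = 0.53×(1+0.063)/(0.161−0.063) = 5.7489

5.75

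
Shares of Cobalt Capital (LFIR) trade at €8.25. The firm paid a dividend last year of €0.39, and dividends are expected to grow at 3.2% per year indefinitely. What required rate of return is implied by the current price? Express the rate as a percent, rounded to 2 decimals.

Rearranging the constant-growth DDM: r = D₁/P₀ + g.
D₁ = 0.39 × (1 + 0.032) = 0.4025.
r = 0.4025 / 8.25 + 0.032 = 0.04879 + 0.032 = 0.08079

8.08%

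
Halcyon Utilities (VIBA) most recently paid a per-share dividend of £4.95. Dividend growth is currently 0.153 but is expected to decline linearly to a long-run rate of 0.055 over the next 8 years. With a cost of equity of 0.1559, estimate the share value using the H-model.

£70.99

H-model: P₀ = D₀[(1+g_L) + H(g_S−g_L)]/(r−g_L), with H = 8/2 = 4.
P₀ = 4.95 × [(1+0.055) + 4×(0.153−0.055)] / (0.1559−0.055)
   = 4.95 × 1.4470 / 0.1009 = 70.9876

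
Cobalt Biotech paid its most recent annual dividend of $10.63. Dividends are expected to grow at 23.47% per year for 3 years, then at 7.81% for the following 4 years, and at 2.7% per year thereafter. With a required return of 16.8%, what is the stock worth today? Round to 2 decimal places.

$143.34

Three-stage DDM. Project D₁…D_7; terminal Gordon value at t=7 with g = 0.027; discount at r = 0.168.
D_1 = 13.1249
D_2 = 16.2053
D_3 = 20.0086
D_4 = 21.5713
D_5 = 23.2560
D_6 = 25.0723
D_7 = 27.0305
TV_7 = 27.7603/(0.168−0.027) = 196.8816
P₀ = Σ Dₜ/(1+r)ᵗ + TV_7/(1+r)^7 = 143.3423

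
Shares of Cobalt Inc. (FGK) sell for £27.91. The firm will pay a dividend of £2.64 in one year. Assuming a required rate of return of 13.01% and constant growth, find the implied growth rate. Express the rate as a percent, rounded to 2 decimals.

3.55%

From P₀ = D₁/(r − g), the implied growth is g = r − D₁/P₀.
g = 0.1301 − 2.64/27.91 = 0.1301 − 0.09459 = 0.03551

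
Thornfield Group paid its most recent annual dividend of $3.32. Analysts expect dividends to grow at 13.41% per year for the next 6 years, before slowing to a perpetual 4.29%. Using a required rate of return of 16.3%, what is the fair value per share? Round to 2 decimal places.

$43.05

Two-stage DDM. Project D₁…D_6 at 0.1341, terminal growth 0.0429, discount at r = 0.163.
D_1 = 3.7652
D_2 = 4.2701
D_3 = 4.8428
D_4 = 5.4922
D_5 = 6.2287
D_6 = 7.0639
Terminal value at t=6: TV = D_7/(r−g) = 7.3670/(0.163−0.0429) = 61.3403
P₀ = 3.7652/(1+0.163)^1 + 4.2701/(1+0.163)^2 + 4.8428/(1+0.163)^3 + 5.4922/(1+0.163)^4 + 6.2287/(1+0.163)^5 + 7.0639/(1+0.163)^6 + 61.3403/(1+0.163)^6 = 43.0470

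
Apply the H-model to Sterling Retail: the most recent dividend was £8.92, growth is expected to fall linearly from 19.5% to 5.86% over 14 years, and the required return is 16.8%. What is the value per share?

H-model: P₀ = D₀[(1+g_L) + H(g_S−g_L)]/(r−g_L), with H = 14/2 = 7.
P₀ = 8.92 × [(1+0.0586) + 7×(0.195−0.0586)] / (0.168−0.0586)
   = 8.92 × 2.0134 / 0.1094 = 164.1639

£164.16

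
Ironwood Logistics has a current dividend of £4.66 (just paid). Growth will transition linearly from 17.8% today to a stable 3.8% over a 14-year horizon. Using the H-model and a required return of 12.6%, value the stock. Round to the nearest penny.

H-model: P₀ = D₀[(1+g_L) + H(g_S−g_L)]/(r−g_L), with H = 14/2 = 7.
P₀ = 4.66 × [(1+0.038) + 7×(0.178−0.038)] / (0.126−0.038)
   = 4.66 × 2.0180 / 0.088 = 106.8623

£106.86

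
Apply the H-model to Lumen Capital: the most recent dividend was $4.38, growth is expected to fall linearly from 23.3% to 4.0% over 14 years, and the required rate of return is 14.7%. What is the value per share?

H-model: P₀ = D₀[(1+g_L) + H(g_S−g_L)]/(r−g_L), with H = 14/2 = 7.
P₀ = 4.38 × [(1+0.04) + 7×(0.233−0.04)] / (0.147−0.04)
   = 4.38 × 2.3910 / 0.107 = 97.8746

$97.87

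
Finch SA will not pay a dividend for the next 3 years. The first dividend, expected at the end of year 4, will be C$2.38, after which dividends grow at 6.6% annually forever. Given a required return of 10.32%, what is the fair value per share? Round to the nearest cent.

Deferred-dividend DDM. At t=3 the remaining stream is a growing perpetuity with first payment D_4 = 2.38.
V_3 = D_4/(r−g) = 2.38/(0.1032−0.066) = 63.9785
P₀ = V_3/(1+r)^3 = 63.9785/(1+0.1032)^3 = 47.6509

C$47.65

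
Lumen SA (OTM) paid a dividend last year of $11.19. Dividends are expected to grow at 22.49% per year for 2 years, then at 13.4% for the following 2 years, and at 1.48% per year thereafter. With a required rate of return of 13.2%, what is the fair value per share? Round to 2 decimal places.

Three-stage DDM. Project D₁…D_4; terminal Gordon value at t=4 with g = 0.0148; discount at r = 0.132.
D_1 = 13.7066
D_2 = 16.7893
D_3 = 19.0390
D_4 = 21.5902
TV_4 = 21.9098/(0.132−0.0148) = 186.9435
P₀ = Σ Dₜ/(1+r)ᵗ + TV_4/(1+r)^4 = 165.3317

$165.33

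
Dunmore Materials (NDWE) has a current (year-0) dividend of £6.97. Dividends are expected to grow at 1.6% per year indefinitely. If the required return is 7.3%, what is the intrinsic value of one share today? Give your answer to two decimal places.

£124.24

Gordon growth model: P₀ = D₁/(r − g). D₁ = 6.97 × (1 + 0.016) = 7.0815.
P₀ = 7.0815 / (0.073 − 0.016) = 7.0815 / 0.057 = 124.2372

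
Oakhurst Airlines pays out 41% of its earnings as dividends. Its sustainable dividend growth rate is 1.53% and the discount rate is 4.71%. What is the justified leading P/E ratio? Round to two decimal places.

12.89

Justified leading P/E = b/(r−g) = 0.41/(0.0471−0.0153) = 12.8931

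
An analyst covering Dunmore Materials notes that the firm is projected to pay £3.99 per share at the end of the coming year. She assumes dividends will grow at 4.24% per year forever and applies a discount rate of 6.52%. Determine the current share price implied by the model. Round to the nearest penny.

£175.00

Gordon growth model: P₀ = D₁/(r − g), with D₁ = 3.99 given directly.
P₀ = 3.9900 / (0.0652 − 0.0424) = 3.9900 / 0.0228 = 175.0000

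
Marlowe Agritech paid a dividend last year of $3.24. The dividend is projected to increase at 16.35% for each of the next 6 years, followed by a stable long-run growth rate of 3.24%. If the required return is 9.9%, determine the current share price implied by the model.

Two-stage DDM. Project D₁…D_6 at 0.1635, terminal growth 0.0324, discount at r = 0.099.
D_1 = 3.7697
D_2 = 4.3861
D_3 = 5.1032
D_4 = 5.9376
D_5 = 6.9084
D_6 = 8.0379
Terminal value at t=6: TV = D_7/(r−g) = 8.2983/(0.099−0.0324) = 124.5997
P₀ = 3.7697/(1+0.099)^1 + 4.3861/(1+0.099)^2 + 5.1032/(1+0.099)^3 + 5.9376/(1+0.099)^4 + 6.9084/(1+0.099)^5 + 8.0379/(1+0.099)^6 + 124.5997/(1+0.099)^6 = 94.5658

$94.57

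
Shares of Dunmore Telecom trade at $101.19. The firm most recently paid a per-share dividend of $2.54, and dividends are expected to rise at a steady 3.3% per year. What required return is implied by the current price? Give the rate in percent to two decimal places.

Rearranging the constant-growth DDM: r = D₁/P₀ + g.
D₁ = 2.54 × (1 + 0.033) = 2.6238.
r = 2.6238 / 101.19 + 0.033 = 0.02593 + 0.033 = 0.05893

5.89%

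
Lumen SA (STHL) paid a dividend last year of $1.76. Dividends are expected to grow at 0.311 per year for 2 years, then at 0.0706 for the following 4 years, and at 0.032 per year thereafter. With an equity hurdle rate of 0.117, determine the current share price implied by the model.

Three-stage DDM. Project D₁…D_6; terminal Gordon value at t=6 with g = 0.032; discount at r = 0.117.
D_1 = 2.3074
D_2 = 3.0249
D_3 = 3.2385
D_4 = 3.4671
D_5 = 3.7119
D_6 = 3.9740
TV_6 = 4.1012/(0.117−0.032) = 48.2489
P₀ = Σ Dₜ/(1+r)ᵗ + TV_6/(1+r)^6 = 38.0627

$38.06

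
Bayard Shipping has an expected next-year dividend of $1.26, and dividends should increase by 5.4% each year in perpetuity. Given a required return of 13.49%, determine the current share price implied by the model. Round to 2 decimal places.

Gordon growth model: P₀ = D₁/(r − g), with D₁ = 1.26 given directly.
P₀ = 1.2600 / (0.1349 − 0.054) = 1.2600 / 0.0809 = 15.5748

$15.57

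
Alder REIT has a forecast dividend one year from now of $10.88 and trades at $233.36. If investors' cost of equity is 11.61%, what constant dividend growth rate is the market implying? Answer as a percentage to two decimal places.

From P₀ = D₁/(r − g), the implied growth is g = r − D₁/P₀.
g = 0.1161 − 10.88/233.36 = 0.1161 − 0.04662 = 0.06948

6.95%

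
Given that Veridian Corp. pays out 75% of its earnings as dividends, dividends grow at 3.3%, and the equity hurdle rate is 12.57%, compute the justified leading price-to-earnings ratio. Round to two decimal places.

8.09

Justified leading P/E = b/(r−g) = 0.75/(0.1257−0.033) = 8.0906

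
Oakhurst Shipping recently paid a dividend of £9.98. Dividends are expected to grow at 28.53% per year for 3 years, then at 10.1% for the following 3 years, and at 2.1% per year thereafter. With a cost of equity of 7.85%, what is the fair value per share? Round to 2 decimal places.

£414.89

Three-stage DDM. Project D₁…D_6; terminal Gordon value at t=6 with g = 0.021; discount at r = 0.0785.
D_1 = 12.8273
D_2 = 16.4869
D_3 = 21.1906
D_4 = 23.3309
D_5 = 25.6873
D_6 = 28.2817
TV_6 = 28.8756/(0.0785−0.021) = 502.1852
P₀ = Σ Dₜ/(1+r)ᵗ + TV_6/(1+r)^6 = 414.8922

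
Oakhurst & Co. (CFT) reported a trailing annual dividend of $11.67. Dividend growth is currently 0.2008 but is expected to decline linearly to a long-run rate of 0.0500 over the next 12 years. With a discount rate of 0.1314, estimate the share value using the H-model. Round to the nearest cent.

$280.25

H-model: P₀ = D₀[(1+g_L) + H(g_S−g_L)]/(r−g_L), with H = 12/2 = 6.
P₀ = 11.67 × [(1+0.05) + 6×(0.2008−0.05)] / (0.1314−0.05)
   = 11.67 × 1.9548 / 0.0814 = 280.2520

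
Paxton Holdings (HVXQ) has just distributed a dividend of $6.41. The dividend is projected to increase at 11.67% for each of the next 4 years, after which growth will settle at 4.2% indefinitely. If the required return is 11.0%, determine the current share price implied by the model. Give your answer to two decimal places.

Two-stage DDM. Project D₁…D_4 at 0.1167, terminal growth 0.042, discount at r = 0.11.
D_1 = 7.1580
D_2 = 7.9934
D_3 = 8.9262
D_4 = 9.9679
Terminal value at t=4: TV = D_5/(r−g) = 10.3866/(0.11−0.042) = 152.7436
P₀ = 7.1580/(1+0.11)^1 + 7.9934/(1+0.11)^2 + 8.9262/(1+0.11)^3 + 9.9679/(1+0.11)^4 + 152.7436/(1+0.11)^4 = 126.6462

$126.65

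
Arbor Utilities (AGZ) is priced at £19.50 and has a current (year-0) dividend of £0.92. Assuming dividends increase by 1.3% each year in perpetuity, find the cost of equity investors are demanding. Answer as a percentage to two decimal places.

Rearranging the constant-growth DDM: r = D₁/P₀ + g.
D₁ = 0.92 × (1 + 0.013) = 0.9320.
r = 0.9320 / 19.50 + 0.013 = 0.04779 + 0.013 = 0.06079

6.08%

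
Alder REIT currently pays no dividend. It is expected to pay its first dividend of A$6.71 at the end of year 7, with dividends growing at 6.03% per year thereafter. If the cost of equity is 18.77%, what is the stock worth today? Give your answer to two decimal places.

Deferred-dividend DDM. At t=6 the remaining stream is a growing perpetuity with first payment D_7 = 6.71.
V_6 = D_7/(r−g) = 6.71/(0.1877−0.0603) = 52.6688
P₀ = V_6/(1+r)^6 = 52.6688/(1+0.1877)^6 = 18.7634

A$18.76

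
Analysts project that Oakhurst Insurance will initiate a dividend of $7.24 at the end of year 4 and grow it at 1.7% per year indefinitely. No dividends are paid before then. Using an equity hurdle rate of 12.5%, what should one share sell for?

Deferred-dividend DDM. At t=3 the remaining stream is a growing perpetuity with first payment D_4 = 7.24.
V_3 = D_4/(r−g) = 7.24/(0.125−0.017) = 67.0370
P₀ = V_3/(1+r)^3 = 67.0370/(1+0.125)^3 = 47.0823

$47.08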